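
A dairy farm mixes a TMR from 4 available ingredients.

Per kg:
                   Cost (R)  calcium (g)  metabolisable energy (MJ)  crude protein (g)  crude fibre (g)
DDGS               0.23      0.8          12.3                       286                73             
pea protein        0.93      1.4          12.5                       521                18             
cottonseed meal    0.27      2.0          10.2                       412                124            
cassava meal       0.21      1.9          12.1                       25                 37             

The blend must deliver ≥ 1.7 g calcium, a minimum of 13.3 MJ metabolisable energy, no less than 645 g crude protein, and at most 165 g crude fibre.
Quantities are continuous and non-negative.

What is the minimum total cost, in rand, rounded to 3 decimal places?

R0.518

Let x1 = kg of DDGS, x2 = kg of pea protein, x3 = kg of cottonseed meal, x4 = kg of cassava meal.
Minimize 0.23x1 + 0.93x2 + 0.27x3 + 0.21x4 with:
  0.8x1 + 1.4x2 + 2x3 + 1.9x4 ≥ 1.7   (calcium)
  12.3x1 + 12.5x2 + 10.2x3 + 12.1x4 ≥ 13.3   (metabolisable energy)
  286x1 + 521x2 + 412x3 + 25x4 ≥ 645   (crude protein)
  73x1 + 18x2 + 124x3 + 37x4 ≤ 165   (crude fibre)
  x1, x2, x3, x4 ≥ 0.
The minimum-cost mix takes nothing from pea protein, cassava meal — only DDGS, cottonseed meal. Binding constraints: crude protein and crude fibre.
That vertex is x1 = 2.2272, x3 = 0.019488.
Hence cost = 0.23·2.2272 + 0.27·0.019488 = R0.51752.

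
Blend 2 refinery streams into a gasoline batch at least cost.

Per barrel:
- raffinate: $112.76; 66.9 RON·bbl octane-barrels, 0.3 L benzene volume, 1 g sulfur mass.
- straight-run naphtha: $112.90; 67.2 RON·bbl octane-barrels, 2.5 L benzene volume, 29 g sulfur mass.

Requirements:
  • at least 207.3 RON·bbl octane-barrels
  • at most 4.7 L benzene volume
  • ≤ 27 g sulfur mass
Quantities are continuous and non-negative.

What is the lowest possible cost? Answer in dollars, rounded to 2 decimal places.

$349.09

Let x1 = barrels of raffinate, x2 = barrels of straight-run naphtha.
min 112.76x1 + 112.9x2 subject to:
  66.9x1 + 67.2x2 ≥ 207.3   (octane-barrels)
  0.3x1 + 2.5x2 ≤ 4.7   (benzene volume)
  1x1 + 29x2 ≤ 27   (sulfur mass)
  x1, x2 ≥ 0.
Both inputs are positive at the optimum. There the octane-barrels and sulfur mass constraints are tight.
So raffinate = 2.241 barrels, straight-run naphtha = 0.8538 barrels.
Total cost: 112.76·2.241 + 112.9·0.8538 = 349.0892.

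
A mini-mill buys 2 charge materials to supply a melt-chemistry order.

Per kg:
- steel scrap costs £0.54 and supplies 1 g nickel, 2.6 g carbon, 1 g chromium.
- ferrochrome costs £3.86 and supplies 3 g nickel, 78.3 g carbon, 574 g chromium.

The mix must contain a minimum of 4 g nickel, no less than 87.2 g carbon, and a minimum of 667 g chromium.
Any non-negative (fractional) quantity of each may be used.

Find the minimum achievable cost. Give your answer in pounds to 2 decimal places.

Let x1 = kg of steel scrap, x2 = kg of ferrochrome.
min 0.54x1 + 3.86x2 s.t.:
  1x1 + 3x2 ≥ 4   (nickel)
  2.6x1 + 78.3x2 ≥ 87.2   (carbon)
  1x1 + 574x2 ≥ 667   (chromium)
  x1, x2 ≥ 0.
Both inputs are positive at the optimum. The nickel and chromium requirements are met with equality.
Optimal quantities: steel scrap = 0.5166 kg, ferrochrome = 1.161 kg.
Cost = 0.54·0.5166 + 3.86·1.161 = 4.7604.

£4.76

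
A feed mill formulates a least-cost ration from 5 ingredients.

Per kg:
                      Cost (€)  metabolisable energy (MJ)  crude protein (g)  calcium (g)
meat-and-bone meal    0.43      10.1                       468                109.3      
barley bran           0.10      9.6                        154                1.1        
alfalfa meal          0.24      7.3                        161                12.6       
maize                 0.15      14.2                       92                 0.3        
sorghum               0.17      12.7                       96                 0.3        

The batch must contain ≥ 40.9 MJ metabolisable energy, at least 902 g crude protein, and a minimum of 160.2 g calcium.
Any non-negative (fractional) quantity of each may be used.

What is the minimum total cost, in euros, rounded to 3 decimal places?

€0.893

Let x1 = kg of meat-and-bone meal, x2 = kg of barley bran, x3 = kg of alfalfa meal, x4 = kg of maize, x5 = kg of sorghum.
min 0.43x1 + 0.1x2 + 0.24x3 + 0.15x4 + 0.17x5 s.t.:
  10.1x1 + 9.6x2 + 7.3x3 + 14.2x4 + 12.7x5 ≥ 40.9   (metabolisable energy)
  468x1 + 154x2 + 161x3 + 92x4 + 96x5 ≥ 902   (crude protein)
  109.3x1 + 1.1x2 + 12.6x3 + 0.3x4 + 0.3x5 ≥ 160.2   (calcium)
  x1, x2, x3, x4, x5 ≥ 0.
The minimum-cost mix takes nothing from alfalfa meal, maize, sorghum — only meat-and-bone meal, barley bran. There the metabolisable energy and calcium constraints are tight.
So meat-and-bone meal = 1.438 kg, barley bran = 2.747 kg.
Total cost: 0.43·1.438 + 0.1·2.747 = 0.89304.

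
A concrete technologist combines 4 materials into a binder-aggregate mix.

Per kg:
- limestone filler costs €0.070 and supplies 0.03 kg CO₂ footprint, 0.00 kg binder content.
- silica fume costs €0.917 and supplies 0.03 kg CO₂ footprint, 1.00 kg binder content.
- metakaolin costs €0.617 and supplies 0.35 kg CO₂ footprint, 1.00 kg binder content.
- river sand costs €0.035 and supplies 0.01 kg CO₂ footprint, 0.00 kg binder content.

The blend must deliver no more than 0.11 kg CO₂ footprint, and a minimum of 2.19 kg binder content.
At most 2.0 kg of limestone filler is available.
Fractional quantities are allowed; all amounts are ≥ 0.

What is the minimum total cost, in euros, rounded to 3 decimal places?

Let x1 = kg of limestone filler, x2 = kg of silica fume, x3 = kg of metakaolin, x4 = kg of river sand.
Minimize 0.07x1 + 0.917x2 + 0.617x3 + 0.035x4 subject to:
  0.03x1 + 0.03x2 + 0.35x3 + 0.01x4 ≤ 0.11   (CO₂ footprint)
  1x2 + 1x3 ≥ 2.19   (binder content)
  x1 ≤ 2
  x1, x2, x3, x4 ≥ 0.
The minimum-cost mix takes nothing from limestone filler, river sand — only silica fume, metakaolin. There the CO₂ footprint and binder content constraints are tight.
So silica fume = 2.052 kg, metakaolin = 0.1384 kg.
Hence cost = 0.917·2.052 + 0.617·0.1384 = €1.96708.

€1.967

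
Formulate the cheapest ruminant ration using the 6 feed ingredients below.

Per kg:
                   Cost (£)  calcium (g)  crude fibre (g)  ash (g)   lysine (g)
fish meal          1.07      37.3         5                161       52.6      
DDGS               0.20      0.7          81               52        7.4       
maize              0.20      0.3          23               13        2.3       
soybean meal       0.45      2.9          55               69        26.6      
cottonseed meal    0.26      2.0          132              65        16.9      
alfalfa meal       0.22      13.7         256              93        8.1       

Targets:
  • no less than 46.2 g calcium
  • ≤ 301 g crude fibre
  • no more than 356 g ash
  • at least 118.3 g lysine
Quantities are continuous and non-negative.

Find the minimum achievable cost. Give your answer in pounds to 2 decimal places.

Let x1 = kg of fish meal, x2 = kg of DDGS, x3 = kg of maize, x4 = kg of soybean meal, x5 = kg of cottonseed meal, x6 = kg of alfalfa meal.
min 1.07x1 + 0.2x2 + 0.2x3 + 0.45x4 + 0.26x5 + 0.22x6 s.t.:
  37.3x1 + 0.7x2 + 0.3x3 + 2.9x4 + 2x5 + 13.7x6 ≥ 46.2   (calcium)
  5x1 + 81x2 + 23x3 + 55x4 + 132x5 + 256x6 ≤ 301   (crude fibre)
  161x1 + 52x2 + 13x3 + 69x4 + 65x5 + 93x6 ≤ 356   (ash)
  52.6x1 + 7.4x2 + 2.3x3 + 26.6x4 + 16.9x5 + 8.1x6 ≥ 118.3   (lysine)
  x1, x2, x3, x4, x5, x6 ≥ 0.
At the optimum only fish meal, soybean meal, cottonseed meal are positive (DDGS, maize, alfalfa meal = 0). The calcium, ash, lysine requirements are met with equality.
Solving gives x1 = 1.05, x4 = 1.671, x5 = 1.104.
Objective = 1.07·1.05 + 0.45·1.671 + 0.26·1.104 = 2.1625.

£2.16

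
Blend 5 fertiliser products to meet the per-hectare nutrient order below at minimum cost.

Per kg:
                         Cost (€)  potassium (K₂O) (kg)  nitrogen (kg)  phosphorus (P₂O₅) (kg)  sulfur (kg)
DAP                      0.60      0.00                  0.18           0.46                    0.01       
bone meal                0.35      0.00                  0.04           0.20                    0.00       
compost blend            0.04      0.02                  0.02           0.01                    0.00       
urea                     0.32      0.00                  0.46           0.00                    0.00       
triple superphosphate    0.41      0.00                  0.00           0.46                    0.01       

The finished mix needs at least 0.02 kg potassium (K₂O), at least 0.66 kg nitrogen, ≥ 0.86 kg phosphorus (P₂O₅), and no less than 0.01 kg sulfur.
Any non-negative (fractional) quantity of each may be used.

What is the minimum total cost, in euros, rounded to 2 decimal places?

€1.24

Let x1 = kg of DAP, x2 = kg of bone meal, x3 = kg of compost blend, x4 = kg of urea, x5 = kg of triple superphosphate.
Minimize 0.6x1 + 0.35x2 + 0.04x3 + 0.32x4 + 0.41x5 subject to:
  0.02x3 ≥ 0.02   (potassium (K₂O))
  0.18x1 + 0.04x2 + 0.02x3 + 0.46x4 ≥ 0.66   (nitrogen)
  0.46x1 + 0.2x2 + 0.01x3 + 0.46x5 ≥ 0.86   (phosphorus (P₂O₅))
  0.01x1 + 0.01x5 ≥ 0.01   (sulfur)
  x1, x2, x3, x4, x5 ≥ 0.
The optimal basis is {compost blend, urea, triple superphosphate}; DAP, bone meal drop out. There the potassium (K₂O), nitrogen, phosphorus (P₂O₅) constraints are tight.
Solving gives x3 = 1, x4 = 1.391, x5 = 1.848.
Cost = 0.04·1 + 0.32·1.391 + 0.41·1.848 = 1.2428.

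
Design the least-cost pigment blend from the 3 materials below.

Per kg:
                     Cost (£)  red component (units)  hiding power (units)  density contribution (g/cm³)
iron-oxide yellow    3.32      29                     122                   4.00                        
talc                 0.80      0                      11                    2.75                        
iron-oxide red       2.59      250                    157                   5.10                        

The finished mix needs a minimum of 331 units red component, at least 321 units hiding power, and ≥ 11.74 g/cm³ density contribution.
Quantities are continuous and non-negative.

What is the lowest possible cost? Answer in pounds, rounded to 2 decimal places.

Set it up as a linear program. Let x1 = kg of iron-oxide yellow, x2 = kg of talc, x3 = kg of iron-oxide red.
Minimise 3.32x1 + 0.8x2 + 2.59x3 s.t.:
  29x1 + 250x3 ≥ 331   (red component)
  122x1 + 11x2 + 157x3 ≥ 321   (hiding power)
  4x1 + 2.75x2 + 5.1x3 ≥ 11.74   (density contribution)
  x1, x2, x3 ≥ 0.
The optimal basis is {talc, iron-oxide red}; iron-oxide yellow drops out. There the hiding power and density contribution constraints are tight.
Solving gives x2 = 0.5486, x3 = 2.006.
Hence cost = 0.8·0.5486 + 2.59·2.006 = £5.6344.

£5.63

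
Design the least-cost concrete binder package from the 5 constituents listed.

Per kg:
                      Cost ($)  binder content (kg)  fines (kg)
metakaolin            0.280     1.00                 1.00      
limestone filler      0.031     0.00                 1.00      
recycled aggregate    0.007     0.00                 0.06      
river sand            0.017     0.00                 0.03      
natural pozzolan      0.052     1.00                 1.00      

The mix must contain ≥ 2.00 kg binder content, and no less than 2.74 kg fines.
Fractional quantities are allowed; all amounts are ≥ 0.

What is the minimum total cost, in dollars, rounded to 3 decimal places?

This is a linear program. Let x1 = kg of metakaolin, x2 = kg of limestone filler, x3 = kg of recycled aggregate, x4 = kg of river sand, x5 = kg of natural pozzolan.
min 0.28x1 + 0.031x2 + 0.007x3 + 0.017x4 + 0.052x5 s.t.:
  1x1 + 1x5 ≥ 2   (binder content)
  1x1 + 1x2 + 0.06x3 + 0.03x4 + 1x5 ≥ 2.74   (fines)
  x1, x2, x3, x4, x5 ≥ 0.
The minimum-cost mix takes nothing from metakaolin, recycled aggregate, river sand — only limestone filler, natural pozzolan. The binder content and fines requirements are met with equality.
Solving gives x2 = 0.74, x5 = 2.
Objective = 0.031·0.74 + 0.052·2 = 0.12694.

$0.127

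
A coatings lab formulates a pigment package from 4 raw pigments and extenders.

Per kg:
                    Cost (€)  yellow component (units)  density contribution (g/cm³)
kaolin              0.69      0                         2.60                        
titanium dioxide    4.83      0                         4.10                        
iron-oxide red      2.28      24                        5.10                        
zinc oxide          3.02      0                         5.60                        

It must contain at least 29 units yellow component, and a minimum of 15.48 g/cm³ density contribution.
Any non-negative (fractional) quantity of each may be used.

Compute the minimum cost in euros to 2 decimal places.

Let x1 = kg of kaolin, x2 = kg of titanium dioxide, x3 = kg of iron-oxide red, x4 = kg of zinc oxide.
min 0.69x1 + 4.83x2 + 2.28x3 + 3.02x4 s.t.:
  24x3 ≥ 29   (yellow component)
  2.6x1 + 4.1x2 + 5.1x3 + 5.6x4 ≥ 15.48   (density contribution)
  x1, x2, x3, x4 ≥ 0.
The optimal basis is {kaolin, iron-oxide red}; titanium dioxide, zinc oxide drop out. Binding constraints: yellow component and density contribution.
That vertex is x1 = 3.584, x3 = 1.208.
Cost = 0.69·3.584 + 2.28·1.208 = 5.2272.

€5.23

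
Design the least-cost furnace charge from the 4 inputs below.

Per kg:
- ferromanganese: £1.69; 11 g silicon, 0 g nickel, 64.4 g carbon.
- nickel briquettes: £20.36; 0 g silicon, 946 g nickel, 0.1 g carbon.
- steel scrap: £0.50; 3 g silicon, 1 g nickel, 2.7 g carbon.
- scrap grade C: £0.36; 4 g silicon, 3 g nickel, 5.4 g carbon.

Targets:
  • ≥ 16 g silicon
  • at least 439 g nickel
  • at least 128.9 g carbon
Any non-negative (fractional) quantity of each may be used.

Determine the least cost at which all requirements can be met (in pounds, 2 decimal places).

£12.83

This is a linear program. Let x1 = kg of ferromanganese, x2 = kg of nickel briquettes, x3 = kg of steel scrap, x4 = kg of scrap grade C.
min 1.69x1 + 20.36x2 + 0.5x3 + 0.36x4 with:
  11x1 + 3x3 + 4x4 ≥ 16   (silicon)
  946x2 + 1x3 + 3x4 ≥ 439   (nickel)
  64.4x1 + 0.1x2 + 2.7x3 + 5.4x4 ≥ 128.9   (carbon)
  x1, x2, x3, x4 ≥ 0.
At the optimum only ferromanganese, nickel briquettes are positive (steel scrap, scrap grade C = 0). Binding constraints: nickel and carbon.
Solving gives x1 = 2.001, x2 = 0.4641.
Hence cost = 1.69·2.001 + 20.36·0.4641 = £12.8308.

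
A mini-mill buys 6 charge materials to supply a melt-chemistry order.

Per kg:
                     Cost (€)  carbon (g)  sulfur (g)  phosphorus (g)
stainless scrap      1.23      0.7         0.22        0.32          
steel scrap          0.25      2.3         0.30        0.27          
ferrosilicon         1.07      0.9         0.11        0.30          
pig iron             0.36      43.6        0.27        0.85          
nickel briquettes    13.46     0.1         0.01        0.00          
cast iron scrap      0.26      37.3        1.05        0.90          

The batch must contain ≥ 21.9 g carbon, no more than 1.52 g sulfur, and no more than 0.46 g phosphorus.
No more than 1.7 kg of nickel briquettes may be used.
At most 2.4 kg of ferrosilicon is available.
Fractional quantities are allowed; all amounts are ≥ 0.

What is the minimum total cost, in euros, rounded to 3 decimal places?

€0.172

Let x1 = kg of stainless scrap, x2 = kg of steel scrap, x3 = kg of ferrosilicon, x4 = kg of pig iron, x5 = kg of nickel briquettes, x6 = kg of cast iron scrap.
Minimise 1.23x1 + 0.25x2 + 1.07x3 + 0.36x4 + 13.46x5 + 0.26x6 subject to:
  0.7x1 + 2.3x2 + 0.9x3 + 43.6x4 + 0.1x5 + 37.3x6 ≥ 21.9   (carbon)
  0.22x1 + 0.3x2 + 0.11x3 + 0.27x4 + 0.01x5 + 1.05x6 ≤ 1.52   (sulfur)
  0.32x1 + 0.27x2 + 0.3x3 + 0.85x4 + 0.9x6 ≤ 0.46   (phosphorus)
  x5 ≤ 1.7
  x3 ≤ 2.4
  x1, x2, x3, x4, x5, x6 ≥ 0.
At the optimum only pig iron, cast iron scrap are positive (stainless scrap, steel scrap, ferrosilicon, nickel briquettes = 0). Binding constraints: carbon and phosphorus.
So pig iron = 0.3387 kg, cast iron scrap = 0.1912 kg.
Objective = 0.36·0.3387 + 0.26·0.1912 = 0.17164.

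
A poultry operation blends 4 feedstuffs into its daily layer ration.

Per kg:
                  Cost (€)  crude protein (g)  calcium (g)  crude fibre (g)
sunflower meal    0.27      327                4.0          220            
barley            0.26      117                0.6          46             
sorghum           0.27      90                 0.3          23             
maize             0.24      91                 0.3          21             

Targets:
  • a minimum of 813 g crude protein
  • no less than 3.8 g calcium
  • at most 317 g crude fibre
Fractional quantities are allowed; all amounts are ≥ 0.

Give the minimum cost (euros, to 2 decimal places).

Let x1 = kg of sunflower meal, x2 = kg of barley, x3 = kg of sorghum, x4 = kg of maize.
min 0.27x1 + 0.26x2 + 0.27x3 + 0.24x4 s.t.:
  327x1 + 117x2 + 90x3 + 91x4 ≥ 813   (crude protein)
  4x1 + 0.6x2 + 0.3x3 + 0.3x4 ≥ 3.8   (calcium)
  220x1 + 46x2 + 23x3 + 21x4 ≤ 317   (crude fibre)
  x1, x2, x3, x4 ≥ 0.
The minimum-cost mix takes nothing from barley, sorghum — only sunflower meal, maize. The crude protein and crude fibre requirements are met with equality.
Optimal quantities: sunflower meal = 0.8952 kg, maize = 5.717 kg.
Cost = 0.27·0.8952 + 0.24·5.717 = 1.6138.

€1.61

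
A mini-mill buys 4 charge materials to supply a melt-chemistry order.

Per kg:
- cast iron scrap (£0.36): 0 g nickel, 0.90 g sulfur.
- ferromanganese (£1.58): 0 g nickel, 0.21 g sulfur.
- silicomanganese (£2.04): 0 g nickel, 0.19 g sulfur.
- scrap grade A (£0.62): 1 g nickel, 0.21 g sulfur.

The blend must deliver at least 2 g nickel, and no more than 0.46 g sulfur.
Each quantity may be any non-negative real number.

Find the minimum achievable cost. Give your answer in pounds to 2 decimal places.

Set it up as a linear program. Let x1 = kg of cast iron scrap, x2 = kg of ferromanganese, x3 = kg of silicomanganese, x4 = kg of scrap grade A.
min 0.36x1 + 1.58x2 + 2.04x3 + 0.62x4 with:
  1x4 ≥ 2   (nickel)
  0.9x1 + 0.21x2 + 0.19x3 + 0.21x4 ≤ 0.46   (sulfur)
  x1, x2, x3, x4 ≥ 0.
The optimal basis is {scrap grade A}; cast iron scrap, ferromanganese, silicomanganese drop out. Binding constraint: nickel.
So scrap grade A = 2 kg.
Total cost: 0.62·2 = 1.2400.

£1.24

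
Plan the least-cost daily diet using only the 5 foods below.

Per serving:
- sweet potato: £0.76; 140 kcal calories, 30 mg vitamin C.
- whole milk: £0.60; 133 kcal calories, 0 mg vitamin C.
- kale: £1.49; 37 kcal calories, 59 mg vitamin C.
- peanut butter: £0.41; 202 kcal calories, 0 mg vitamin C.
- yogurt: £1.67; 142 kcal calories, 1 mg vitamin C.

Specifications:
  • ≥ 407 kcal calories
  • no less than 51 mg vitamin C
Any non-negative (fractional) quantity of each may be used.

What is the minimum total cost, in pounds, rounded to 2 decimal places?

£1.64

Let x1 = servings of sweet potato, x2 = servings of whole milk, x3 = servings of kale, x4 = servings of peanut butter, x5 = servings of yogurt.
min 0.76x1 + 0.6x2 + 1.49x3 + 0.41x4 + 1.67x5 subject to:
  140x1 + 133x2 + 37x3 + 202x4 + 142x5 ≥ 407   (calories)
  30x1 + 59x3 + 1x5 ≥ 51   (vitamin C)
  x1, x2, x3, x4, x5 ≥ 0.
The minimum-cost mix takes nothing from whole milk, kale, yogurt — only sweet potato, peanut butter. The calories and vitamin C requirements are met with equality.
So sweet potato = 1.7 servings, peanut butter = 0.8366 servings.
Cost = 0.76·1.7 + 0.41·0.8366 = 1.63501.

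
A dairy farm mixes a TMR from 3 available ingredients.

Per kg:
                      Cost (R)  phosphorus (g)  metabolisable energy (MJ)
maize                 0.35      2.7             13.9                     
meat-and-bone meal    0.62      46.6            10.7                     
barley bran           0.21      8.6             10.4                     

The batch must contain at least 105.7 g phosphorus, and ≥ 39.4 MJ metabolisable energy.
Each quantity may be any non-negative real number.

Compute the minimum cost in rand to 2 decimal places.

Let x1 = kg of maize, x2 = kg of meat-and-bone meal, x3 = kg of barley bran.
min 0.35x1 + 0.62x2 + 0.21x3 s.t.:
  2.7x1 + 46.6x2 + 8.6x3 ≥ 105.7   (phosphorus)
  13.9x1 + 10.7x2 + 10.4x3 ≥ 39.4   (metabolisable energy)
  x1, x2, x3 ≥ 0.
The optimal basis is {meat-and-bone meal, barley bran}; maize drops out. There the phosphorus and metabolisable energy constraints are tight.
Optimal quantities: meat-and-bone meal = 1.937 kg, barley bran = 1.796 kg.
Total cost: 0.62·1.937 + 0.21·1.796 = 1.5781.

R1.58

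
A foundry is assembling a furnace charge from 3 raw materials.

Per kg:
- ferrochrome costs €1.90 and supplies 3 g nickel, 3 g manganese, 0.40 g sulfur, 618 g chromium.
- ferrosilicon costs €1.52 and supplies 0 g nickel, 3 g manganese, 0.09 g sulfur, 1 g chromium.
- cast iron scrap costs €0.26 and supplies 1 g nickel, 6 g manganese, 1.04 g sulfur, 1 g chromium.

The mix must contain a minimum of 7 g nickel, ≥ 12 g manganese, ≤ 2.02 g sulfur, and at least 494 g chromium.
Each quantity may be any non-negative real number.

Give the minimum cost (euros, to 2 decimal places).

€3.99

Set it up as a linear program. Let x1 = kg of ferrochrome, x2 = kg of ferrosilicon, x3 = kg of cast iron scrap.
min 1.9x1 + 1.52x2 + 0.26x3 s.t.:
  3x1 + 1x3 ≥ 7   (nickel)
  3x1 + 3x2 + 6x3 ≥ 12   (manganese)
  0.4x1 + 0.09x2 + 1.04x3 ≤ 2.02   (sulfur)
  618x1 + 1x2 + 1x3 ≥ 494   (chromium)
  x1, x2, x3 ≥ 0.
At the optimum only ferrochrome, cast iron scrap are positive (ferrosilicon = 0). There the nickel and sulfur constraints are tight.
Solving gives x1 = 1.934, x3 = 1.199.
Total cost: 1.9·1.934 + 0.26·1.199 = 3.9863.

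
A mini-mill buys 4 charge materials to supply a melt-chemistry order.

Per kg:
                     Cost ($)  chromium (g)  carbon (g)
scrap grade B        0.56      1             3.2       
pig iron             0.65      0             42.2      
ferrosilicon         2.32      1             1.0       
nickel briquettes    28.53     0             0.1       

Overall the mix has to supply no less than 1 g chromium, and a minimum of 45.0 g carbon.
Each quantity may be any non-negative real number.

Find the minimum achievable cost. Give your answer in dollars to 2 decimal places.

Let x1 = kg of scrap grade B, x2 = kg of pig iron, x3 = kg of ferrosilicon, x4 = kg of nickel briquettes.
min 0.56x1 + 0.65x2 + 2.32x3 + 28.53x4 subject to:
  1x1 + 1x3 ≥ 1   (chromium)
  3.2x1 + 42.2x2 + 1x3 + 0.1x4 ≥ 45   (carbon)
  x1, x2, x3, x4 ≥ 0.
The optimal basis is {scrap grade B, pig iron}; ferrosilicon, nickel briquettes drop out. The chromium and carbon requirements are met with equality.
Optimal quantities: scrap grade B = 1 kg, pig iron = 0.9905 kg.
Total cost: 0.56·1 + 0.65·0.9905 = 1.2038.

$1.20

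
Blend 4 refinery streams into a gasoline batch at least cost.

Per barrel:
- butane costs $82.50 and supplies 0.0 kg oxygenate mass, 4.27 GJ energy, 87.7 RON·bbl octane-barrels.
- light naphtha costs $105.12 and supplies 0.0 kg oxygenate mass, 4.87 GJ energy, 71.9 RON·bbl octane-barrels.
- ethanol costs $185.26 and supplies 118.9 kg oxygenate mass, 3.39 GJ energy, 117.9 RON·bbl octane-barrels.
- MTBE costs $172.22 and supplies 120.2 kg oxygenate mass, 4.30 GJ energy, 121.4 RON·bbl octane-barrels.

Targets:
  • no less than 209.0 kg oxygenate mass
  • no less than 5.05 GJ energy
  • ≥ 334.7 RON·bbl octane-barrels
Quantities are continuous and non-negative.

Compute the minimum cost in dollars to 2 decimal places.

Let x1 = barrels of butane, x2 = barrels of light naphtha, x3 = barrels of ethanol, x4 = barrels of MTBE.
Minimize 82.5x1 + 105.12x2 + 185.26x3 + 172.22x4 s.t.:
  118.9x3 + 120.2x4 ≥ 209   (oxygenate mass)
  4.27x1 + 4.87x2 + 3.39x3 + 4.3x4 ≥ 5.05   (energy)
  87.7x1 + 71.9x2 + 117.9x3 + 121.4x4 ≥ 334.7   (octane-barrels)
  x1, x2, x3, x4 ≥ 0.
The optimal basis is {butane, MTBE}; light naphtha, ethanol drop out. Binding constraints: oxygenate mass and octane-barrels.
Optimal quantities: butane = 1.4095 barrels, MTBE = 1.73877 barrels.
Total cost: 82.5·1.4095 + 172.22·1.73877 = 415.7347.

$415.73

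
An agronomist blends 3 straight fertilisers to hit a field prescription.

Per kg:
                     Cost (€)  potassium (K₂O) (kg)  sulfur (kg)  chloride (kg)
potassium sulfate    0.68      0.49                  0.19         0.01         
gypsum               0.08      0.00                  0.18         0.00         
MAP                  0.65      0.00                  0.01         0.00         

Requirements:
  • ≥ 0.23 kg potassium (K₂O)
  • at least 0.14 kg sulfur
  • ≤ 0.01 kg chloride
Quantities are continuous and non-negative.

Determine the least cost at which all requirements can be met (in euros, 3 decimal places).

€0.342

Set it up as a linear program. Let x1 = kg of potassium sulfate, x2 = kg of gypsum, x3 = kg of MAP.
Minimise 0.68x1 + 0.08x2 + 0.65x3 with:
  0.49x1 ≥ 0.23   (potassium (K₂O))
  0.19x1 + 0.18x2 + 0.01x3 ≥ 0.14   (sulfur)
  0.01x1 ≤ 0.01   (chloride)
  x1, x2, x3 ≥ 0.
At the optimum only potassium sulfate, gypsum are positive (MAP = 0). The potassium (K₂O) and sulfur requirements are met with equality.
So potassium sulfate = 0.4694 kg, gypsum = 0.2823 kg.
Total cost: 0.68·0.4694 + 0.08·0.2823 = 0.34178.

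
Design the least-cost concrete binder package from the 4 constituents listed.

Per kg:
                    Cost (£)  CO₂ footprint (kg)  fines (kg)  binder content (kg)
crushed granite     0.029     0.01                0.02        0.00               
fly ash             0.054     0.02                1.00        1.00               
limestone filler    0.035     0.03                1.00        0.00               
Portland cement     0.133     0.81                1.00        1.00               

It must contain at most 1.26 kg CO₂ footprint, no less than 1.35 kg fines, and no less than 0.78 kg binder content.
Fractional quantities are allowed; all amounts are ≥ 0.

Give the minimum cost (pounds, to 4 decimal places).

£0.0621

Let x1 = kg of crushed granite, x2 = kg of fly ash, x3 = kg of limestone filler, x4 = kg of Portland cement.
min 0.029x1 + 0.054x2 + 0.035x3 + 0.133x4 with:
  0.01x1 + 0.02x2 + 0.03x3 + 0.81x4 ≤ 1.26   (CO₂ footprint)
  0.02x1 + 1x2 + 1x3 + 1x4 ≥ 1.35   (fines)
  1x2 + 1x4 ≥ 0.78   (binder content)
  x1, x2, x3, x4 ≥ 0.
The minimum-cost mix takes nothing from crushed granite, Portland cement — only fly ash, limestone filler. There the fines and binder content constraints are tight.
That vertex is x2 = 0.78, x3 = 0.57.
Cost = 0.054·0.78 + 0.035·0.57 = 0.062070.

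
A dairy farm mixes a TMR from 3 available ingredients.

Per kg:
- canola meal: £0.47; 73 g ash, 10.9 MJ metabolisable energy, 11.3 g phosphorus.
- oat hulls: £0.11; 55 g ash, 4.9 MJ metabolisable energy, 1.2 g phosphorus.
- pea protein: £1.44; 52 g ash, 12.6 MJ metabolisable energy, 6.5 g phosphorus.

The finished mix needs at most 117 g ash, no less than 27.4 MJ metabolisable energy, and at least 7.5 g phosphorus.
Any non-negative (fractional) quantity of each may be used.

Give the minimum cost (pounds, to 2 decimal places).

£3.02

Let x1 = kg of canola meal, x2 = kg of oat hulls, x3 = kg of pea protein.
Minimise 0.47x1 + 0.11x2 + 1.44x3 with:
  73x1 + 55x2 + 52x3 ≤ 117   (ash)
  10.9x1 + 4.9x2 + 12.6x3 ≥ 27.4   (metabolisable energy)
  11.3x1 + 1.2x2 + 6.5x3 ≥ 7.5   (phosphorus)
  x1, x2, x3 ≥ 0.
The cheapest feasible vertex uses only canola meal, pea protein; oat hulls is not used. Binding constraints: ash and metabolisable energy.
That vertex is x1 = 0.1399, x3 = 2.054.
Cost = 0.47·0.1399 + 1.44·2.054 = 3.0235.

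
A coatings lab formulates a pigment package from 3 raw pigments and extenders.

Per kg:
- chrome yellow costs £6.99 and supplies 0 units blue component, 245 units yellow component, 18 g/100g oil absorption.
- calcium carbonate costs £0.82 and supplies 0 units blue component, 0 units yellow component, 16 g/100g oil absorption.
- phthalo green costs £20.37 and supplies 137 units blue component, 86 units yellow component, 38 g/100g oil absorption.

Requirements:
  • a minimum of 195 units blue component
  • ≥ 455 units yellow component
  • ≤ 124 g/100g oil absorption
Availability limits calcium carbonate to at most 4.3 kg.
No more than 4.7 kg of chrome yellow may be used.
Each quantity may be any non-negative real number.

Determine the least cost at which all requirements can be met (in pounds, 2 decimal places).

This is a linear program. Let x1 = kg of chrome yellow, x2 = kg of calcium carbonate, x3 = kg of phthalo green.
min 6.99x1 + 0.82x2 + 20.37x3 subject to:
  137x3 ≥ 195   (blue component)
  245x1 + 86x3 ≥ 455   (yellow component)
  18x1 + 16x2 + 38x3 ≤ 124   (oil absorption)
  x2 ≤ 4.3
  x1 ≤ 4.7
  x1, x2, x3 ≥ 0.
The minimum-cost mix takes nothing from calcium carbonate — only chrome yellow, phthalo green. Binding constraints: blue component and yellow component.
So chrome yellow = 1.358 kg, phthalo green = 1.423 kg.
Objective = 6.99·1.358 + 20.37·1.423 = 38.4789.

£38.48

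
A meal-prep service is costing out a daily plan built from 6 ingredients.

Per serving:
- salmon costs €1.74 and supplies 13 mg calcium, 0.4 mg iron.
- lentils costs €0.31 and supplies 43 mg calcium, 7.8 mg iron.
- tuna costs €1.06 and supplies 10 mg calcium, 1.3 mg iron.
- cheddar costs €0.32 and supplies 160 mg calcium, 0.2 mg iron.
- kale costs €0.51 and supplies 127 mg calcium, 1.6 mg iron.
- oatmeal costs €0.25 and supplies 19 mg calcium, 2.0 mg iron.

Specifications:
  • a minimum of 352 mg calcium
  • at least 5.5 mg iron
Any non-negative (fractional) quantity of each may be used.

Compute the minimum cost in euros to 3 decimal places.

Let x1 = servings of salmon, x2 = servings of lentils, x3 = servings of tuna, x4 = servings of cheddar, x5 = servings of kale, x6 = servings of oatmeal.
Minimise 1.74x1 + 0.31x2 + 1.06x3 + 0.32x4 + 0.51x5 + 0.25x6 subject to:
  13x1 + 43x2 + 10x3 + 160x4 + 127x5 + 19x6 ≥ 352   (calcium)
  0.4x1 + 7.8x2 + 1.3x3 + 0.2x4 + 1.6x5 + 2x6 ≥ 5.5   (iron)
  x1, x2, x3, x4, x5, x6 ≥ 0.
At the optimum only lentils, cheddar are positive (salmon, tuna, kale, oatmeal = 0). The calcium and iron requirements are met with equality.
That vertex is x2 = 0.6532, x4 = 2.024.
Hence cost = 0.31·0.6532 + 0.32·2.024 = €0.85017.

€0.850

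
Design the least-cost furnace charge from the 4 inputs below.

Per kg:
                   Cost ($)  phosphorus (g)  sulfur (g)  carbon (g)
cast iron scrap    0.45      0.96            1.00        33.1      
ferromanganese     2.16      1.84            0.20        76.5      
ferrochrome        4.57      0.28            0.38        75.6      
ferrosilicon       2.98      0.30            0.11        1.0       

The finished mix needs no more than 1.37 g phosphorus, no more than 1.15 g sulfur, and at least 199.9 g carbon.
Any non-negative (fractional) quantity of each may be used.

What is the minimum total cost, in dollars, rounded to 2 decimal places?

This is a linear program. Let x1 = kg of cast iron scrap, x2 = kg of ferromanganese, x3 = kg of ferrochrome, x4 = kg of ferrosilicon.
min 0.45x1 + 2.16x2 + 4.57x3 + 2.98x4 subject to:
  0.96x1 + 1.84x2 + 0.28x3 + 0.3x4 ≤ 1.37   (phosphorus)
  1x1 + 0.2x2 + 0.38x3 + 0.11x4 ≤ 1.15   (sulfur)
  33.1x1 + 76.5x2 + 75.6x3 + 1x4 ≥ 199.9   (carbon)
  x1, x2, x3, x4 ≥ 0.
The optimal basis is {cast iron scrap, ferromanganese, ferrochrome}; ferrosilicon drops out. The phosphorus, sulfur, carbon requirements are met with equality.
That vertex is x1 = 0.2357, x2 = 0.2777, x3 = 2.26.
Cost = 0.45·0.2357 + 2.16·0.2777 + 4.57·2.26 = 11.0341.

$11.03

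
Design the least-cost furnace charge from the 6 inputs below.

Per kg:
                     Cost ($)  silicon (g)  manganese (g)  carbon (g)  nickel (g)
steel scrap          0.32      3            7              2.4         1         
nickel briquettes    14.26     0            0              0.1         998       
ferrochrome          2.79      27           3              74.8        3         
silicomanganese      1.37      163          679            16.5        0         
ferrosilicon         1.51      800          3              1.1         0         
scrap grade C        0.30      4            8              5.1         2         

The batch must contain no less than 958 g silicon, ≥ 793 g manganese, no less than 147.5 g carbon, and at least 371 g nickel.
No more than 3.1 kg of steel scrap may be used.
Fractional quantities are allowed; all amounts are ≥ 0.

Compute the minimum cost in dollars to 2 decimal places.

Let x1 = kg of steel scrap, x2 = kg of nickel briquettes, x3 = kg of ferrochrome, x4 = kg of silicomanganese, x5 = kg of ferrosilicon, x6 = kg of scrap grade C.
Minimize 0.32x1 + 14.26x2 + 2.79x3 + 1.37x4 + 1.51x5 + 0.3x6 with:
  3x1 + 27x3 + 163x4 + 800x5 + 4x6 ≥ 958   (silicon)
  7x1 + 3x3 + 679x4 + 3x5 + 8x6 ≥ 793   (manganese)
  2.4x1 + 0.1x2 + 74.8x3 + 16.5x4 + 1.1x5 + 5.1x6 ≥ 147.5   (carbon)
  1x1 + 998x2 + 3x3 + 2x6 ≥ 371   (nickel)
  x1 ≤ 3.1
  x1, x2, x3, x4, x5, x6 ≥ 0.
The cheapest feasible vertex uses only nickel briquettes, ferrochrome, silicomanganese, ferrosilicon; steel scrap, scrap grade C are not used. The silicon, manganese, carbon, nickel requirements are met with equality.
That vertex is x2 = 0.3666, x3 = 1.703, x4 = 1.156, x5 = 0.9044.
Objective = 14.26·0.3666 + 2.79·1.703 + 1.37·1.156 + 1.51·0.9044 = 12.9285.

$12.93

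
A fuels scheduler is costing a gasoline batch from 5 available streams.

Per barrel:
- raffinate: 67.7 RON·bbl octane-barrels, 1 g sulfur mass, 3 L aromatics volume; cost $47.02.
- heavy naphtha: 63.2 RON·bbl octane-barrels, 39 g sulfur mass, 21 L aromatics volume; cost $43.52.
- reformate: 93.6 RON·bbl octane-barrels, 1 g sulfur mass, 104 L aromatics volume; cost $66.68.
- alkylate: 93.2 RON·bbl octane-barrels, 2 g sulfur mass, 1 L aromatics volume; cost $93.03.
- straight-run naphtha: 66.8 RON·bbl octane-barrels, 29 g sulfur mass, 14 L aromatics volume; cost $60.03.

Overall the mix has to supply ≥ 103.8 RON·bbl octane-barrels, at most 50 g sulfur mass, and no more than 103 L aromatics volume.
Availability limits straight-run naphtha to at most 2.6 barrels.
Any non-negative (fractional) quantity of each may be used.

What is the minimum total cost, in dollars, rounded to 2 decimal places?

$71.62

Treat it as an LP. Let x1 = barrels of raffinate, x2 = barrels of heavy naphtha, x3 = barrels of reformate, x4 = barrels of alkylate, x5 = barrels of straight-run naphtha.
Minimize 47.02x1 + 43.52x2 + 66.68x3 + 93.03x4 + 60.03x5 s.t.:
  67.7x1 + 63.2x2 + 93.6x3 + 93.2x4 + 66.8x5 ≥ 103.8   (octane-barrels)
  1x1 + 39x2 + 1x3 + 2x4 + 29x5 ≤ 50   (sulfur mass)
  3x1 + 21x2 + 104x3 + 1x4 + 14x5 ≤ 103   (aromatics volume)
  x5 ≤ 2.6
  x1, x2, x3, x4, x5 ≥ 0.
The cheapest feasible vertex uses only raffinate, heavy naphtha; reformate, alkylate, straight-run naphtha are not used. The octane-barrels and sulfur mass requirements are met with equality.
Solving gives x1 = 0.34465, x2 = 1.2732.
Total cost: 47.02·0.34465 + 43.52·1.2732 = 71.6151.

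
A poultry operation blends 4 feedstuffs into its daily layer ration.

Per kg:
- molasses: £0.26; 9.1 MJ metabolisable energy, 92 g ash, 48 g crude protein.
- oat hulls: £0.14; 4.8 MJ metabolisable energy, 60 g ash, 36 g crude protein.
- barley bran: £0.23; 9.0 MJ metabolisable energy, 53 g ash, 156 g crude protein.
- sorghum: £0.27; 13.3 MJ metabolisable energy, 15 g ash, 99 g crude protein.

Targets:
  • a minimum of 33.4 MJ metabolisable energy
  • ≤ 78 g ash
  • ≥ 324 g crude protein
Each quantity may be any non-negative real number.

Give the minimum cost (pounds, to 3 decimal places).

Let x1 = kg of molasses, x2 = kg of oat hulls, x3 = kg of barley bran, x4 = kg of sorghum.
min 0.26x1 + 0.14x2 + 0.23x3 + 0.27x4 with:
  9.1x1 + 4.8x2 + 9x3 + 13.3x4 ≥ 33.4   (metabolisable energy)
  92x1 + 60x2 + 53x3 + 15x4 ≤ 78   (ash)
  48x1 + 36x2 + 156x3 + 99x4 ≥ 324   (crude protein)
  x1, x2, x3, x4 ≥ 0.
The minimum-cost mix takes nothing from molasses, oat hulls — only barley bran, sorghum. There the metabolisable energy and crude protein constraints are tight.
Optimal quantities: barley bran = 0.8469 kg, sorghum = 1.938 kg.
Cost = 0.23·0.8469 + 0.27·1.938 = 0.71805.

£0.718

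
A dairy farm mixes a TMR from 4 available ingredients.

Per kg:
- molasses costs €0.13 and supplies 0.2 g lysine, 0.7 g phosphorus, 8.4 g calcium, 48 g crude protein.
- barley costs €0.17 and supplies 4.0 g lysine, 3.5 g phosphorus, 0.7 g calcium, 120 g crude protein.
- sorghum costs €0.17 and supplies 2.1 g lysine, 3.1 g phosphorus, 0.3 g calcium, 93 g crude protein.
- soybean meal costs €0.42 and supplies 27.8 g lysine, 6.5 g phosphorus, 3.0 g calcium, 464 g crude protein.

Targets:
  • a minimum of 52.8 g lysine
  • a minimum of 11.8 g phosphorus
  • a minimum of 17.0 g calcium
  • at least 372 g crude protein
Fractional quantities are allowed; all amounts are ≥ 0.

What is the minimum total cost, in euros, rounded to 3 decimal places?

€0.969

Let x1 = kg of molasses, x2 = kg of barley, x3 = kg of sorghum, x4 = kg of soybean meal.
Minimise 0.13x1 + 0.17x2 + 0.17x3 + 0.42x4 s.t.:
  0.2x1 + 4x2 + 2.1x3 + 27.8x4 ≥ 52.8   (lysine)
  0.7x1 + 3.5x2 + 3.1x3 + 6.5x4 ≥ 11.8   (phosphorus)
  8.4x1 + 0.7x2 + 0.3x3 + 3x4 ≥ 17   (calcium)
  48x1 + 120x2 + 93x3 + 464x4 ≥ 372   (crude protein)
  x1, x2, x3, x4 ≥ 0.
The cheapest feasible vertex uses only molasses, soybean meal; barley, sorghum are not used. There the lysine and calcium constraints are tight.
That vertex is x1 = 1.349, x4 = 1.89.
Objective = 0.13·1.349 + 0.42·1.89 = 0.96917.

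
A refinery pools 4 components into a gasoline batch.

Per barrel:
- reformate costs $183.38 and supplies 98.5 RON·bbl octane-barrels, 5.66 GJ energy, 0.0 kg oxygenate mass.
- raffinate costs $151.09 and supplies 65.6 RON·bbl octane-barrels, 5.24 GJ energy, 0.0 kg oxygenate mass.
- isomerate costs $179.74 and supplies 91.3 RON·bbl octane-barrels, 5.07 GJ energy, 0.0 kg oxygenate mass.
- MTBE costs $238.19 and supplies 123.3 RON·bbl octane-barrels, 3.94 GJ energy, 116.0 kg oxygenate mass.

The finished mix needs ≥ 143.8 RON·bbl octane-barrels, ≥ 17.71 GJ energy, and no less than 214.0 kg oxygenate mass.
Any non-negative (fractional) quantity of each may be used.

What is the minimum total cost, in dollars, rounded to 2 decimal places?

$740.49

This is a linear program. Let x1 = barrels of reformate, x2 = barrels of raffinate, x3 = barrels of isomerate, x4 = barrels of MTBE.
Minimise 183.38x1 + 151.09x2 + 179.74x3 + 238.19x4 subject to:
  98.5x1 + 65.6x2 + 91.3x3 + 123.3x4 ≥ 143.8   (octane-barrels)
  5.66x1 + 5.24x2 + 5.07x3 + 3.94x4 ≥ 17.71   (energy)
  116x4 ≥ 214   (oxygenate mass)
  x1, x2, x3, x4 ≥ 0.
At the optimum only raffinate, MTBE are positive (reformate, isomerate = 0). Binding constraints: energy and oxygenate mass.
That vertex is x2 = 1.99263, x4 = 1.84483.
Total cost: 151.09·1.99263 + 238.19·1.84483 = 740.4865.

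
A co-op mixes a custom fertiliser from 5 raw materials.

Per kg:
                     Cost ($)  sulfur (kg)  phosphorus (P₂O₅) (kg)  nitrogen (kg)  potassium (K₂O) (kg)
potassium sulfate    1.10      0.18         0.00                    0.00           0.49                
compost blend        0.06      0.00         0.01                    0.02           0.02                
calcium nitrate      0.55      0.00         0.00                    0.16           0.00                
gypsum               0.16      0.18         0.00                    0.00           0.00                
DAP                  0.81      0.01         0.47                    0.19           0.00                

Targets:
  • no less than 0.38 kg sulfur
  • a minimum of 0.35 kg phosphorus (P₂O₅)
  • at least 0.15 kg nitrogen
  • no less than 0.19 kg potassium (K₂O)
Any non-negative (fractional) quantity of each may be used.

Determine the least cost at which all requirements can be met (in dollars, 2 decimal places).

$1.30

Treat it as an LP. Let x1 = kg of potassium sulfate, x2 = kg of compost blend, x3 = kg of calcium nitrate, x4 = kg of gypsum, x5 = kg of DAP.
min 1.1x1 + 0.06x2 + 0.55x3 + 0.16x4 + 0.81x5 s.t.:
  0.18x1 + 0.18x4 + 0.01x5 ≥ 0.38   (sulfur)
  0.01x2 + 0.47x5 ≥ 0.35   (phosphorus (P₂O₅))
  0.02x2 + 0.16x3 + 0.19x5 ≥ 0.15   (nitrogen)
  0.49x1 + 0.02x2 ≥ 0.19   (potassium (K₂O))
  x1, x2, x3, x4, x5 ≥ 0.
The optimal basis is {potassium sulfate, compost blend, gypsum, DAP}; calcium nitrate drops out. The sulfur, phosphorus (P₂O₅), nitrogen, potassium (K₂O) requirements are met with equality.
Optimal quantities: potassium sulfate = 0.366 kg, compost blend = 0.5333 kg, gypsum = 1.704 kg, DAP = 0.7333 kg.
Hence cost = 1.1·0.366 + 0.06·0.5333 + 0.16·1.704 + 0.81·0.7333 = $1.3012.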